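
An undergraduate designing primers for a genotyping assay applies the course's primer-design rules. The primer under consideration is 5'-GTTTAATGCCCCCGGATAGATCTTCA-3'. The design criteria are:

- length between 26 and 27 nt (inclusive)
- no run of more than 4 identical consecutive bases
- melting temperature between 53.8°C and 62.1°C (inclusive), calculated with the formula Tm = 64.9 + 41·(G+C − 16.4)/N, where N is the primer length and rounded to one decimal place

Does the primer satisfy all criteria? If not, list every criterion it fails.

Fails: homopolymer run.

Base counts: A=6, T=8, G=5, C=7 (length 26).
length: length 26 ✓
homopolymer run: longest run = 5, exceeds 4 ✗
Tm: Tm = 64.9 + 41·(12 − 16.4)/26 = 58.0°C ✓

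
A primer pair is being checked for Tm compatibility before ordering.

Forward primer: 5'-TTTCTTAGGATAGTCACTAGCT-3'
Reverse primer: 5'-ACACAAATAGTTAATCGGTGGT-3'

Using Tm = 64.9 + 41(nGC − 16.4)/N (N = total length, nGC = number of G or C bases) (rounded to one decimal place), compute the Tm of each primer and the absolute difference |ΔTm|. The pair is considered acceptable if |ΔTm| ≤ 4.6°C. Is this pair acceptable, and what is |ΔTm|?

Forward: G+C = 8, N = 22 → Tm = 64.9 + 41·(8 − 16.4)/22 = 49.2°C.
Reverse: G+C = 8, N = 22 → Tm = 64.9 + 41·(8 − 16.4)/22 = 49.2°C.
|ΔTm| = |49.2 − 49.2| = 0.0°C, ≤ 4.6°C.

|ΔTm| = 0.0°C; the pair is acceptable.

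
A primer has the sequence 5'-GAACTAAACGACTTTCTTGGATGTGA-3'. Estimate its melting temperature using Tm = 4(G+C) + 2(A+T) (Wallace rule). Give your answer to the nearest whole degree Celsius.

72°C

Base counts: A=8, T=8, G=6, C=4 (length 26).
Tm = 2·(8+8) + 4·(6+4) = 2·16 + 4·10 = 32 + 40 = 72°C.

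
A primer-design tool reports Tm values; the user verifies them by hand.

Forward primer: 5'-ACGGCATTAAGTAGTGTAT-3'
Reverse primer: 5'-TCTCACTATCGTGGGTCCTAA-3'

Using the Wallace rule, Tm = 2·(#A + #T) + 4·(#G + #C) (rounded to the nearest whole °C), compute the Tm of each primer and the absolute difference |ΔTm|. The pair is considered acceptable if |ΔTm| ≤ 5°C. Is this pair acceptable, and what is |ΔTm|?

|ΔTm| = 10°C; the pair is not acceptable.

Forward: A=6 T=6 G=5 C=2 → Tm = 2·12 + 4·7 = 52°C.
Reverse: A=4 T=7 G=4 C=6 → Tm = 2·11 + 4·10 = 62°C.
|ΔTm| = |52 − 62| = 10°C, > 5°C.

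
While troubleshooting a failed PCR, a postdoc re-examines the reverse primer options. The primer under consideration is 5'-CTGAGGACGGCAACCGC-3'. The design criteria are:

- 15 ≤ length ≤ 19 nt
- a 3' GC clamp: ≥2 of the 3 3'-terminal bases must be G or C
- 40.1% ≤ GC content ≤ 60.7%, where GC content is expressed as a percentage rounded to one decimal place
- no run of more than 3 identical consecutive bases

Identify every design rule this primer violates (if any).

Fails: GC content.

Base counts: A=4, T=1, G=6, C=6 (length 17).
length: length 17 ✓
GC clamp: 3' end CGC has 3 G/C ✓
GC content: GC 12/17 = 70.6%, outside 40.1–60.7% ✗
homopolymer run: longest run = 2 ✓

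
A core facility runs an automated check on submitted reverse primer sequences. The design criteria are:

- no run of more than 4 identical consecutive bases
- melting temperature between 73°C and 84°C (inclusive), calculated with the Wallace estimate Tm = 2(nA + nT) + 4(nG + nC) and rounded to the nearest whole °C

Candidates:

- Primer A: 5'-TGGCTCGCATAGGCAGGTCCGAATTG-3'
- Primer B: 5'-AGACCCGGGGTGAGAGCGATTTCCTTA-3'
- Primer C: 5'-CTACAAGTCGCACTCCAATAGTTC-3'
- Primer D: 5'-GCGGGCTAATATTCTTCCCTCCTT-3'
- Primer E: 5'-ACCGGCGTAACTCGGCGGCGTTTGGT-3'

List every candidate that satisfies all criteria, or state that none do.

Primer A (26 nt, A=5 T=6 G=9 C=6): longest run = 2 ✓; Tm = 2·11 + 4·15 = 82°C ✓ — passes.
Primer B (27 nt, A=6 T=6 G=9 C=6): longest run = 4 ✓; Tm = 2·12 + 4·15 = 84°C ✓ — passes.
Primer C (24 nt, A=7 T=6 G=3 C=8): longest run = 2 ✓; Tm = 2·13 + 4·11 = 70°C, outside 73–84°C ✗ — fails.
Primer D (24 nt, A=3 T=9 G=4 C=8): longest run = 3 ✓; Tm = 2·12 + 4·12 = 72°C, outside 73–84°C ✗ — fails.
Primer E (26 nt, A=3 T=6 G=10 C=7): longest run = 3 ✓; Tm = 2·9 + 4·17 = 86°C, outside 73–84°C ✗ — fails.

Primer A and Primer B.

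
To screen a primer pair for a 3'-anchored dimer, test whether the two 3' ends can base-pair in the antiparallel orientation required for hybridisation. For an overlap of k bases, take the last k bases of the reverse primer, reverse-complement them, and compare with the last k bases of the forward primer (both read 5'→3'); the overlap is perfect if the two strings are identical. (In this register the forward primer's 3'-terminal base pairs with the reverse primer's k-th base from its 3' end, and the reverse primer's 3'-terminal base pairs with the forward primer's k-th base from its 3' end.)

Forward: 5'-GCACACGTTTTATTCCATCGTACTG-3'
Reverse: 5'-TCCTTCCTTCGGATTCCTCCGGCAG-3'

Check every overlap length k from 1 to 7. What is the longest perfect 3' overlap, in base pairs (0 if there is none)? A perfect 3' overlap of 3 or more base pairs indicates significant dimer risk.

Last 7 bases (5'→3') — forward …CGTACTG, reverse …CCGGCAG.
Reverse complement of the reverse primer's last 7 bases: CTGCCGG; its first k bases are the reverse complement of the reverse primer's last k bases, so a perfect k-base overlap needs the forward primer's last k bases to equal them.
Comparing (forward last k vs required): k=1: G vs C ✗; k=2: TG vs CT ✗; k=3: CTG vs CTG ✓; k=4: ACTG vs CTGC ✗; k=5: TACTG vs CTGCC ✗; k=6: GTACTG vs CTGCCG ✗; k=7: CGTACTG vs CTGCCGG ✗.
Only k = 3 is perfect, so the longest perfect 3' overlap is 3.

Longest perfect overlap: 3 complementary base pairs; significant dimer risk (threshold 3).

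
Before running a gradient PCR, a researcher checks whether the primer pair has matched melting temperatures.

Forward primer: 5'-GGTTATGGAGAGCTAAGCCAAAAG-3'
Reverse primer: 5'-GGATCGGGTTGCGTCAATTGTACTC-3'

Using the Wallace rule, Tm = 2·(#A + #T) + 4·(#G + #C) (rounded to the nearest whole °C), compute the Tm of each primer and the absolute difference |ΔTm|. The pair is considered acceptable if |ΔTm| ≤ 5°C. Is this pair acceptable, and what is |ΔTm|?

Forward: A=9 T=4 G=8 C=3 → Tm = 2·13 + 4·11 = 70°C.
Reverse: A=4 T=8 G=8 C=5 → Tm = 2·12 + 4·13 = 76°C.
|ΔTm| = |70 − 76| = 6°C, > 5°C.

|ΔTm| = 6°C; the pair is not acceptable.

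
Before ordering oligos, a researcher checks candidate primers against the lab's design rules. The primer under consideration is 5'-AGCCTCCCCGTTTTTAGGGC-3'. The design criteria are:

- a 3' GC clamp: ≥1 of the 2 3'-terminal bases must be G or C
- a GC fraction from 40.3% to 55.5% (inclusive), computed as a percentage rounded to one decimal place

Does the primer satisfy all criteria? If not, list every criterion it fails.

Fails: GC content.

Base counts: A=2, T=6, G=5, C=7 (length 20).
GC clamp: 3' end GC has 2 G/C ✓
GC content: GC 12/20 = 60.0%, outside 40.3–55.5% ✗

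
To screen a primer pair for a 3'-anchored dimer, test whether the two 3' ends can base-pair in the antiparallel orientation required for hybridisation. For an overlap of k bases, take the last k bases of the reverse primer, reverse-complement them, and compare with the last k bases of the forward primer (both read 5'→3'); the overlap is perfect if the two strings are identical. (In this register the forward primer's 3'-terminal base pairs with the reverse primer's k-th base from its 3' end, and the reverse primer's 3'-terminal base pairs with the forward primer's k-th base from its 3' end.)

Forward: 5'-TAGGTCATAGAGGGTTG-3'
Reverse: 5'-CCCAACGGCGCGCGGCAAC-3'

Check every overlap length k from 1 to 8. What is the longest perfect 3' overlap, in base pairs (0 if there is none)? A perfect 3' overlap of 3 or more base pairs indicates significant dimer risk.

Longest perfect overlap: 4 complementary base pairs; significant dimer risk (threshold 3).

Last 8 bases (5'→3') — forward …GAGGGTTG, reverse …GCGGCAAC.
Reverse complement of the reverse primer's last 8 bases: GTTGCCGC; its first k bases are the reverse complement of the reverse primer's last k bases, so a perfect k-base overlap needs the forward primer's last k bases to equal them.
Comparing (forward last k vs required): k=1: G vs G ✓; k=2: TG vs GT ✗; k=3: TTG vs GTT ✗; k=4: GTTG vs GTTG ✓; k=5: GGTTG vs GTTGC ✗; k=6: GGGTTG vs GTTGCC ✗; k=7: AGGGTTG vs GTTGCCG ✗; k=8: GAGGGTTG vs GTTGCCGC ✗.
Perfect overlaps at k = 1, 4; the largest is 4.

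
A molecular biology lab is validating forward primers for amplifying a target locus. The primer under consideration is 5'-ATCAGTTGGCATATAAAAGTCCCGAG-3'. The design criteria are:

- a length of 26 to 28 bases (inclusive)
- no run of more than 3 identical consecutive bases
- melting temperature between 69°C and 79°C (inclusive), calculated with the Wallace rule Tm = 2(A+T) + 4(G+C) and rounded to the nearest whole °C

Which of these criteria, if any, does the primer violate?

Base counts: A=9, T=6, G=6, C=5 (length 26).
length: length 26 ✓
homopolymer run: longest run = 4, exceeds 3 ✗
Tm: Tm = 2·15 + 4·11 = 74°C ✓

Fails: homopolymer run.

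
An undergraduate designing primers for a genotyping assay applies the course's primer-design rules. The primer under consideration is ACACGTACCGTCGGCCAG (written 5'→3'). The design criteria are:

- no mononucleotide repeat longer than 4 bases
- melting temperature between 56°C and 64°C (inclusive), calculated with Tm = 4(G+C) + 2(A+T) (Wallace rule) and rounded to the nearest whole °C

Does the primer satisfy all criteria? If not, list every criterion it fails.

Meets all criteria.

Base counts: A=4, T=2, G=5, C=7 (length 18).
homopolymer run: longest run = 2 ✓
Tm: Tm = 2·6 + 4·12 = 60°C ✓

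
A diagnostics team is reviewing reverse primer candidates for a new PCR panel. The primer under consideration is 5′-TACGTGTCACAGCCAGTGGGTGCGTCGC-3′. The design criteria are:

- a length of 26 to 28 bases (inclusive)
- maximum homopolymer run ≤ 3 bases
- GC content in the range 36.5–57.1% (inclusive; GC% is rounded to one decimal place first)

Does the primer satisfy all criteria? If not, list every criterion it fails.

Fails: GC content.

Base counts: A=4, T=6, G=10, C=8 (length 28).
length: length 28 ✓
homopolymer run: longest run = 3 ✓
GC content: GC 18/28 = 64.3%, outside 36.5–57.1% ✗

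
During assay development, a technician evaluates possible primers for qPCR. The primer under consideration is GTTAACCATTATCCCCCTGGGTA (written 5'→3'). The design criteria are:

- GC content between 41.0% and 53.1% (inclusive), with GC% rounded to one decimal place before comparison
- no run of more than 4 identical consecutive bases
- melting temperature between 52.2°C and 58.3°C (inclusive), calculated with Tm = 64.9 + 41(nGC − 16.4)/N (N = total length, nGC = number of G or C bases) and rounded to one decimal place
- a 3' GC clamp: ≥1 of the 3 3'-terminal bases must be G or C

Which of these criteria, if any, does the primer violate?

Fails: homopolymer run.

Base counts: A=5, T=7, G=4, C=7 (length 23).
GC content: GC 11/23 = 47.8% ✓
homopolymer run: longest run = 5, exceeds 4 ✗
Tm: Tm = 64.9 + 41·(11 − 16.4)/23 = 55.3°C ✓
GC clamp: 3' end GTA has 1 G/C ✓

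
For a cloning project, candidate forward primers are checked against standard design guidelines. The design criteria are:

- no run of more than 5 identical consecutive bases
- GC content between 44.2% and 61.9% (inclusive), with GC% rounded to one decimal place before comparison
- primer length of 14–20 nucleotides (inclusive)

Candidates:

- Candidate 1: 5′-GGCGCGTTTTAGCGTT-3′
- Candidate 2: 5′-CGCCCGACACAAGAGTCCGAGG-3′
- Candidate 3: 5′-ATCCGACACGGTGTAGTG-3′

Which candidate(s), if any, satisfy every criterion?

Candidate 1 (16 nt, A=1 T=6 G=6 C=3): longest run = 4 ✓; GC 9/16 = 56.3% ✓; length 16 ✓ — passes.
Candidate 2 (22 nt, A=6 T=1 G=7 C=8): longest run = 3 ✓; GC 15/22 = 68.2%, outside 44.2–61.9% ✗; length 22, outside 14–20 ✗ — fails.
Candidate 3 (18 nt, A=4 T=4 G=6 C=4): longest run = 2 ✓; GC 10/18 = 55.6% ✓; length 18 ✓ — passes.

Candidate 1 and Candidate 3.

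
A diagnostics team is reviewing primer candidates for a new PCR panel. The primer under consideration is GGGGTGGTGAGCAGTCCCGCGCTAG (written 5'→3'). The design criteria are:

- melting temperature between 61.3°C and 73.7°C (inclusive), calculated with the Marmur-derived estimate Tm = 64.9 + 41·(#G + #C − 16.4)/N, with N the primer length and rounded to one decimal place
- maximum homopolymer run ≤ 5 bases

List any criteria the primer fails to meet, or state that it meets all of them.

Base counts: A=3, T=4, G=12, C=6 (length 25).
Tm: Tm = 64.9 + 41·(18 − 16.4)/25 = 67.5°C ✓
homopolymer run: longest run = 4 ✓

Meets all criteria.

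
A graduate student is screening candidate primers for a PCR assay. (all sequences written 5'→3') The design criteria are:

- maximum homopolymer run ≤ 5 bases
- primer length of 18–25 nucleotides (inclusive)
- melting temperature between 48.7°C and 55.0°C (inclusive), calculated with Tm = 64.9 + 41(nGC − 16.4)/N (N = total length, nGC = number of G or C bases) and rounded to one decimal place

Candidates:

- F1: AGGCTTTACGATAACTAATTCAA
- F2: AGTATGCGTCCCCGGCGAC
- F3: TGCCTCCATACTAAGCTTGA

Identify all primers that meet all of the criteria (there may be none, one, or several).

F1 (23 nt, A=9 T=7 G=3 C=4): longest run = 3 ✓; length 23 ✓; Tm = 64.9 + 41·(7 − 16.4)/23 = 48.1°C, outside 48.7–55.0°C ✗ — fails.
F2 (19 nt, A=3 T=3 G=6 C=7): longest run = 4 ✓; length 19 ✓; Tm = 64.9 + 41·(13 − 16.4)/19 = 57.6°C, outside 48.7–55.0°C ✗ — fails.
F3 (20 nt, A=5 T=6 G=3 C=6): longest run = 2 ✓; length 20 ✓; Tm = 64.9 + 41·(9 − 16.4)/20 = 49.7°C ✓ — passes.

F3 only.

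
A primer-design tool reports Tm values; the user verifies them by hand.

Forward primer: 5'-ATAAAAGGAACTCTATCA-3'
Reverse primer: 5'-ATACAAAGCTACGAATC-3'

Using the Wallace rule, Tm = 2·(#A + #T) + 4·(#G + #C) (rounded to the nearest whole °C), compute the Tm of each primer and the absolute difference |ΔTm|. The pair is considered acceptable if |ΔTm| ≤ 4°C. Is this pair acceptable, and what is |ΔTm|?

|ΔTm| = 0°C; the pair is acceptable.

Forward: A=9 T=4 G=2 C=3 → Tm = 2·13 + 4·5 = 46°C.
Reverse: A=8 T=3 G=2 C=4 → Tm = 2·11 + 4·6 = 46°C.
|ΔTm| = |46 − 46| = 0°C, ≤ 4°C.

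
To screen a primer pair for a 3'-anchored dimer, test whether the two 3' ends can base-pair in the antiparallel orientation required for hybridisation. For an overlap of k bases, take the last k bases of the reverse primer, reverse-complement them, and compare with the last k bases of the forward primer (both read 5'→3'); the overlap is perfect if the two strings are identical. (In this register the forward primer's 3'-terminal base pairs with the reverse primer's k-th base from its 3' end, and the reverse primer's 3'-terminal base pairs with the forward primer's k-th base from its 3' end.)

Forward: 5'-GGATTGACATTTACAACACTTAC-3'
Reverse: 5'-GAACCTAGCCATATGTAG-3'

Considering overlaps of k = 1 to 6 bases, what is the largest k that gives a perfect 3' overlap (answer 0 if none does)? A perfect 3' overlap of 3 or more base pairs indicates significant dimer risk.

Longest perfect overlap: 1 complementary base pair; below the dimer-risk threshold (threshold 3).

Last 6 bases (5'→3') — forward …ACTTAC, reverse …ATGTAG.
Reverse complement of the reverse primer's last 6 bases: CTACAT; its first k bases are the reverse complement of the reverse primer's last k bases, so a perfect k-base overlap needs the forward primer's last k bases to equal them.
Comparing (forward last k vs required): k=1: C vs C ✓; k=2: AC vs CT ✗; k=3: TAC vs CTA ✗; k=4: TTAC vs CTAC ✗; k=5: CTTAC vs CTACA ✗; k=6: ACTTAC vs CTACAT ✗.
Only k = 1 is perfect, so the longest perfect 3' overlap is 1.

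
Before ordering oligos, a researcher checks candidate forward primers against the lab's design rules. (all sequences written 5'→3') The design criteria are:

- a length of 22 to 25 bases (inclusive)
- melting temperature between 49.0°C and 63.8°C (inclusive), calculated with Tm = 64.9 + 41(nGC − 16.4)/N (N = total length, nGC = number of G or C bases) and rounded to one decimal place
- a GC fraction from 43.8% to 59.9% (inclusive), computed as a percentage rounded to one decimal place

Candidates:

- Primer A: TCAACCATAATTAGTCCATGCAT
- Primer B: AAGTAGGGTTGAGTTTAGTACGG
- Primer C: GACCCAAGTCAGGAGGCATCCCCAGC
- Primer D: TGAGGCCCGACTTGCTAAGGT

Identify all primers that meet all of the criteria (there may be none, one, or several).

None of the candidates satisfy all criteria.

Primer A (23 nt, A=8 T=7 G=2 C=6): length 23 ✓; Tm = 64.9 + 41·(8 − 16.4)/23 = 49.9°C ✓; GC 8/23 = 34.8%, outside 43.8–59.9% ✗ — fails.
Primer B (23 nt, A=6 T=7 G=9 C=1): length 23 ✓; Tm = 64.9 + 41·(10 − 16.4)/23 = 53.5°C ✓; GC 10/23 = 43.5%, outside 43.8–59.9% ✗ — fails.
Primer C (26 nt, A=7 T=2 G=7 C=10): length 26, outside 22–25 ✗; Tm = 64.9 + 41·(17 − 16.4)/26 = 65.8°C, outside 49.0–63.8°C ✗; GC 17/26 = 65.4%, outside 43.8–59.9% ✗ — fails.
Primer D (21 nt, A=4 T=5 G=7 C=5): length 21, outside 22–25 ✗; Tm = 64.9 + 41·(12 − 16.4)/21 = 56.3°C ✓; GC 12/21 = 57.1% ✓ — fails.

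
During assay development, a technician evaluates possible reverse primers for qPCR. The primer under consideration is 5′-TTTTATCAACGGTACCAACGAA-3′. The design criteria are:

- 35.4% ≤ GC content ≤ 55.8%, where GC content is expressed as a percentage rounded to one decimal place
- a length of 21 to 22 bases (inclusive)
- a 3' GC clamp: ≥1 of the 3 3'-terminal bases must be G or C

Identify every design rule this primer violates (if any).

Base counts: A=8, T=6, G=3, C=5 (length 22).
GC content: GC 8/22 = 36.4% ✓
length: length 22 ✓
GC clamp: 3' end GAA has 1 G/C ✓

Meets all criteria.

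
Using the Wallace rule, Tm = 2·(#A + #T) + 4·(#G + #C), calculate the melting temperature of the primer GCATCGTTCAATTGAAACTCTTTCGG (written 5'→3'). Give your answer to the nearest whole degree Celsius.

74°C

Base counts: A=6, T=9, G=5, C=6 (length 26).
Tm = 2·(6+9) + 4·(5+6) = 2·15 + 4·11 = 30 + 44 = 74°C.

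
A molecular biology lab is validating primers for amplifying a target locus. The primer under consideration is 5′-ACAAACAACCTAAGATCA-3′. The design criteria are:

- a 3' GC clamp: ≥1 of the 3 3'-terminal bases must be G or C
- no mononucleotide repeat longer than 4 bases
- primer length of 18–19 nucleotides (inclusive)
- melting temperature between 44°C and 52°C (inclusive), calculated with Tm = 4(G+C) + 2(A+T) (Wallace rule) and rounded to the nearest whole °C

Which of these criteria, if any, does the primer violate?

Meets all criteria.

Base counts: A=10, T=2, G=1, C=5 (length 18).
GC clamp: 3' end TCA has 1 G/C ✓
homopolymer run: longest run = 3 ✓
length: length 18 ✓
Tm: Tm = 2·12 + 4·6 = 48°C ✓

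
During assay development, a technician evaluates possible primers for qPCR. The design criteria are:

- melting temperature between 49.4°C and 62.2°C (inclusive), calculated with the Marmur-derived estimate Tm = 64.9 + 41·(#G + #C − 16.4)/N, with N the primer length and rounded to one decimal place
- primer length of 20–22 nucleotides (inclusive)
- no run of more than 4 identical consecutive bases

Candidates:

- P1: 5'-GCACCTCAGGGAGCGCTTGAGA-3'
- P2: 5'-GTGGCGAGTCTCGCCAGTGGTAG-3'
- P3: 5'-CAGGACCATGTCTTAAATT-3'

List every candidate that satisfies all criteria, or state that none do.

P1 only.

P1 (22 nt, A=5 T=3 G=8 C=6): Tm = 64.9 + 41·(14 − 16.4)/22 = 60.4°C ✓; length 22 ✓; longest run = 3 ✓ — passes.
P2 (23 nt, A=3 T=5 G=10 C=5): Tm = 64.9 + 41·(15 − 16.4)/23 = 62.4°C, outside 49.4–62.2°C ✗; length 23, outside 20–22 ✗; longest run = 2 ✓ — fails.
P3 (19 nt, A=6 T=6 G=3 C=4): Tm = 64.9 + 41·(7 − 16.4)/19 = 44.6°C, outside 49.4–62.2°C ✗; length 19, outside 20–22 ✗; longest run = 3 ✓ — fails.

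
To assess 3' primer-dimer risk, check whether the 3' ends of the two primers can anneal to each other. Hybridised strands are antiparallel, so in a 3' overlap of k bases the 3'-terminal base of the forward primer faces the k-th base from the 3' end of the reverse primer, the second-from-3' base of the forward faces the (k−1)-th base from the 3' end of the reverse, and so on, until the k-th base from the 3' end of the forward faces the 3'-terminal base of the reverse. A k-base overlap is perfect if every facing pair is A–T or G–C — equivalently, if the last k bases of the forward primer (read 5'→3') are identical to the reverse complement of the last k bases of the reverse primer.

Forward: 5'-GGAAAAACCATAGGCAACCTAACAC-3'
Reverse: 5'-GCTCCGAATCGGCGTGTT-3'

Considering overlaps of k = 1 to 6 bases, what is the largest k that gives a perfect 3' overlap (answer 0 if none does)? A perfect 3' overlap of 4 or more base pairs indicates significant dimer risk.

Longest perfect overlap: 5 complementary base pairs; significant dimer risk (threshold 4).

Last 6 bases (5'→3') — forward …TAACAC, reverse …CGTGTT.
Reverse complement of the reverse primer's last 6 bases: AACACG; its first k bases are the reverse complement of the reverse primer's last k bases, so a perfect k-base overlap needs the forward primer's last k bases to equal them.
Comparing (forward last k vs required): k=1: C vs A ✗; k=2: AC vs AA ✗; k=3: CAC vs AAC ✗; k=4: ACAC vs AACA ✗; k=5: AACAC vs AACAC ✓; k=6: TAACAC vs AACACG ✗.
Only k = 5 is perfect, so the longest perfect 3' overlap is 5.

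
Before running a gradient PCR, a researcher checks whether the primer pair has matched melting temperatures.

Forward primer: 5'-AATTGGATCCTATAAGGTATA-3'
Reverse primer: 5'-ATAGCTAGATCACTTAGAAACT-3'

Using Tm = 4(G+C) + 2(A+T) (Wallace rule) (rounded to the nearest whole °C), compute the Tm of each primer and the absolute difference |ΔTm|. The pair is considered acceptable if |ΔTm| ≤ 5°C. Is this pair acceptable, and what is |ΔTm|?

|ΔTm| = 4°C; the pair is acceptable.

Forward: A=8 T=7 G=4 C=2 → Tm = 2·15 + 4·6 = 54°C.
Reverse: A=9 T=6 G=3 C=4 → Tm = 2·15 + 4·7 = 58°C.
|ΔTm| = |54 − 58| = 4°C, ≤ 5°C.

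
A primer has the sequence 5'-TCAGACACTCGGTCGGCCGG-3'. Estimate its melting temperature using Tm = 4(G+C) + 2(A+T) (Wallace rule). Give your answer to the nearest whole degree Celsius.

68°C

Base counts: A=3, T=3, G=7, C=7 (length 20).
Tm = 2·(3+3) + 4·(7+7) = 2·6 + 4·14 = 12 + 56 = 68°C.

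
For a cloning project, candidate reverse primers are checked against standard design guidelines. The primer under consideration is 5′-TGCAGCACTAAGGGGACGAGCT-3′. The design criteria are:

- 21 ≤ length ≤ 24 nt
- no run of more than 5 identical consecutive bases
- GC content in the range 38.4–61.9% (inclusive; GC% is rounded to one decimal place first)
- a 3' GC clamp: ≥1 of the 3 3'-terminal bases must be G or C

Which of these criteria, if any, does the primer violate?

Meets all criteria.

Base counts: A=6, T=3, G=8, C=5 (length 22).
length: length 22 ✓
homopolymer run: longest run = 4 ✓
GC content: GC 13/22 = 59.1% ✓
GC clamp: 3' end GCT has 2 G/C ✓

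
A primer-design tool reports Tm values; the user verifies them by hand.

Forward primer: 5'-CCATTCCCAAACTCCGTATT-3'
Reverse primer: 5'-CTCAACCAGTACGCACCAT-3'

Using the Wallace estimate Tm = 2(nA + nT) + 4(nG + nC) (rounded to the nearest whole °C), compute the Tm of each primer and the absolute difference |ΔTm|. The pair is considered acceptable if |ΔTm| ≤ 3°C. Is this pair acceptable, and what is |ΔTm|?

|ΔTm| = 0°C; the pair is acceptable.

Forward: A=5 T=6 G=1 C=8 → Tm = 2·11 + 4·9 = 58°C.
Reverse: A=6 T=3 G=2 C=8 → Tm = 2·9 + 4·10 = 58°C.
|ΔTm| = |58 − 58| = 0°C, ≤ 3°C.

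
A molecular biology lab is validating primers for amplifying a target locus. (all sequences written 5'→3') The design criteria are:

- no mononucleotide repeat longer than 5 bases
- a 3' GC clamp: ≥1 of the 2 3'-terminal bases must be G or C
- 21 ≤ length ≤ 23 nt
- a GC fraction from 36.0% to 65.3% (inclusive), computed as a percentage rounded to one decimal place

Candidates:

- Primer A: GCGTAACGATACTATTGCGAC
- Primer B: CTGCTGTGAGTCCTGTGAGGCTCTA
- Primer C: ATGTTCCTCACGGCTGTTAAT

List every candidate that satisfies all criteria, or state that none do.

Primer A (21 nt, A=6 T=5 G=5 C=5): longest run = 2 ✓; 3' end AC has 1 G/C ✓; length 21 ✓; GC 10/21 = 47.6% ✓ — passes.
Primer B (25 nt, A=3 T=8 G=8 C=6): longest run = 2 ✓; 3' end TA has 0 G/C, need ≥1 ✗; length 25, outside 21–23 ✗; GC 14/25 = 56.0% ✓ — fails.
Primer C (21 nt, A=4 T=8 G=4 C=5): longest run = 2 ✓; 3' end AT has 0 G/C, need ≥1 ✗; length 21 ✓; GC 9/21 = 42.9% ✓ — fails.

Primer A only.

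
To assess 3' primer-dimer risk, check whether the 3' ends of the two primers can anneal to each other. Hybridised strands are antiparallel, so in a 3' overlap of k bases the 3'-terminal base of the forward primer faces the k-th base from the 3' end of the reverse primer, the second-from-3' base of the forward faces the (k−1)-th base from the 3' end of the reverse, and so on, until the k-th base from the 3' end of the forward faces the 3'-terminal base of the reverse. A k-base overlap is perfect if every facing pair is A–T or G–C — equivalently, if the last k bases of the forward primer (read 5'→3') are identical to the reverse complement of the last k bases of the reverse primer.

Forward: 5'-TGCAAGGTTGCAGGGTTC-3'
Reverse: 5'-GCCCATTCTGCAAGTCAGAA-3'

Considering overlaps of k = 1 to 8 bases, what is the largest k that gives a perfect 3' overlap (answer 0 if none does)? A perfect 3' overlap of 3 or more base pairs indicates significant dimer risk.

Last 8 bases (5'→3') — forward …CAGGGTTC, reverse …AGTCAGAA.
Reverse complement of the reverse primer's last 8 bases: TTCTGACT; its first k bases are the reverse complement of the reverse primer's last k bases, so a perfect k-base overlap needs the forward primer's last k bases to equal them.
Comparing (forward last k vs required): k=1: C vs T ✗; k=2: TC vs TT ✗; k=3: TTC vs TTC ✓; k=4: GTTC vs TTCT ✗; k=5: GGTTC vs TTCTG ✗; k=6: GGGTTC vs TTCTGA ✗; k=7: AGGGTTC vs TTCTGAC ✗; k=8: CAGGGTTC vs TTCTGACT ✗.
Only k = 3 is perfect, so the longest perfect 3' overlap is 3.

Longest perfect overlap: 3 complementary base pairs; significant dimer risk (threshold 3).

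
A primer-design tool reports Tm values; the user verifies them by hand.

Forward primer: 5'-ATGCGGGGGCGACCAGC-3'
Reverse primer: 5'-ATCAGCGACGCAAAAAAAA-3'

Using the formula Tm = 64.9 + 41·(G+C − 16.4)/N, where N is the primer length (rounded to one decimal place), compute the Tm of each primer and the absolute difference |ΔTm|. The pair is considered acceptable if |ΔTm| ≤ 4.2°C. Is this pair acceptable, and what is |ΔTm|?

Forward: G+C = 13, N = 17 → Tm = 64.9 + 41·(13 − 16.4)/17 = 56.7°C.
Reverse: G+C = 7, N = 19 → Tm = 64.9 + 41·(7 − 16.4)/19 = 44.6°C.
|ΔTm| = |56.7 − 44.6| = 12.1°C, > 4.2°C.

|ΔTm| = 12.1°C; the pair is not acceptable.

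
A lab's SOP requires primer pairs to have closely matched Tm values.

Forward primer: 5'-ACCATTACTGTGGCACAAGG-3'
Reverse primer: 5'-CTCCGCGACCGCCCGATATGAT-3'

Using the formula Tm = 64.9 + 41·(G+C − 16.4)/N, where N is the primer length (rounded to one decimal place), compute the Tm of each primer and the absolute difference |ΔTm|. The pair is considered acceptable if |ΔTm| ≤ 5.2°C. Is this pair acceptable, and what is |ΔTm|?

|ΔTm| = 8.6°C; the pair is not acceptable.

Forward: G+C = 10, N = 20 → Tm = 64.9 + 41·(10 − 16.4)/20 = 51.8°C.
Reverse: G+C = 14, N = 22 → Tm = 64.9 + 41·(14 − 16.4)/22 = 60.4°C.
|ΔTm| = |51.8 − 60.4| = 8.6°C, > 5.2°C.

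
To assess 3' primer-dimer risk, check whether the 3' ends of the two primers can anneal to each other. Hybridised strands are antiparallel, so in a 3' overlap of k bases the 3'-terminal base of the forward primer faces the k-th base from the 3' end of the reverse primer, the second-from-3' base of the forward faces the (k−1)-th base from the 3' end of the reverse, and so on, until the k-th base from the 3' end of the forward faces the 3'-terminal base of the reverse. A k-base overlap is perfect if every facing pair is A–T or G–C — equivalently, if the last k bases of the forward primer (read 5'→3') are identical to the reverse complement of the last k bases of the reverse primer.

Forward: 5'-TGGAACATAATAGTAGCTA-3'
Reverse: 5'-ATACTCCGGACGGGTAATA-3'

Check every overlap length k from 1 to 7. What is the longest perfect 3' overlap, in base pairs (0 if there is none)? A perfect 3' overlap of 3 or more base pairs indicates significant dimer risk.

Longest perfect overlap: 2 complementary base pairs; below the dimer-risk threshold (threshold 3).

Last 7 bases (5'→3') — forward …GTAGCTA, reverse …GGTAATA.
Reverse complement of the reverse primer's last 7 bases: TATTACC; its first k bases are the reverse complement of the reverse primer's last k bases, so a perfect k-base overlap needs the forward primer's last k bases to equal them.
Comparing (forward last k vs required): k=1: A vs T ✗; k=2: TA vs TA ✓; k=3: CTA vs TAT ✗; k=4: GCTA vs TATT ✗; k=5: AGCTA vs TATTA ✗; k=6: TAGCTA vs TATTAC ✗; k=7: GTAGCTA vs TATTACC ✗.
Only k = 2 is perfect, so the longest perfect 3' overlap is 2.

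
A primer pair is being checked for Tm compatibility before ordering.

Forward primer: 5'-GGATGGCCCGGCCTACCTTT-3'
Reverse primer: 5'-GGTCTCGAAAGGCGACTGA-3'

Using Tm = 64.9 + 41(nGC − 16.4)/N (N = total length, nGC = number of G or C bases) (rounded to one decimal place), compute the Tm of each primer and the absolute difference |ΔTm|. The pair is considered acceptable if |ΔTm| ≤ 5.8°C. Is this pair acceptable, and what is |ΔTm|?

|ΔTm| = 4.7°C; the pair is acceptable.

Forward: G+C = 13, N = 20 → Tm = 64.9 + 41·(13 − 16.4)/20 = 57.9°C.
Reverse: G+C = 11, N = 19 → Tm = 64.9 + 41·(11 − 16.4)/19 = 53.2°C.
|ΔTm| = |57.9 − 53.2| = 4.7°C, ≤ 5.8°C.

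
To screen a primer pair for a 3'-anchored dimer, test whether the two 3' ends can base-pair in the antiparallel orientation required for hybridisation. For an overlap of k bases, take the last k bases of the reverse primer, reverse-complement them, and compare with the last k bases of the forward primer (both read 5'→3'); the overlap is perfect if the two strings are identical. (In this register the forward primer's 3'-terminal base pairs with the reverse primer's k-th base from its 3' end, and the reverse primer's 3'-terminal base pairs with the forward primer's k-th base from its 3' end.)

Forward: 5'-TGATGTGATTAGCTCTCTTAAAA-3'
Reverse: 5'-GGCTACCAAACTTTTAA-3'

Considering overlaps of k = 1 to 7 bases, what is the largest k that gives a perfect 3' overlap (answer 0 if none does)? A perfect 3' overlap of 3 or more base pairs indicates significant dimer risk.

Longest perfect overlap: 6 complementary base pairs; significant dimer risk (threshold 3).

Last 7 bases (5'→3') — forward …CTTAAAA, reverse …CTTTTAA.
Reverse complement of the reverse primer's last 7 bases: TTAAAAG; its first k bases are the reverse complement of the reverse primer's last k bases, so a perfect k-base overlap needs the forward primer's last k bases to equal them.
Comparing (forward last k vs required): k=1: A vs T ✗; k=2: AA vs TT ✗; k=3: AAA vs TTA ✗; k=4: AAAA vs TTAA ✗; k=5: TAAAA vs TTAAA ✗; k=6: TTAAAA vs TTAAAA ✓; k=7: CTTAAAA vs TTAAAAG ✗.
Only k = 6 is perfect, so the longest perfect 3' overlap is 6.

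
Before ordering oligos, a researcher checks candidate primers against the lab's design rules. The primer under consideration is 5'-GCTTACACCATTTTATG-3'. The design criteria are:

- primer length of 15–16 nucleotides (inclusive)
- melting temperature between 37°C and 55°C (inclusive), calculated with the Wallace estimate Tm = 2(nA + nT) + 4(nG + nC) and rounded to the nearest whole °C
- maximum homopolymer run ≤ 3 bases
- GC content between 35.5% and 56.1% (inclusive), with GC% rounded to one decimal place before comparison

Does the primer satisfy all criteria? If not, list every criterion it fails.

Base counts: A=4, T=7, G=2, C=4 (length 17).
length: length 17, outside 15–16 ✗
Tm: Tm = 2·11 + 4·6 = 46°C ✓
homopolymer run: longest run = 4, exceeds 3 ✗
GC content: GC 6/17 = 35.3%, outside 35.5–56.1% ✗

Fails: length, homopolymer run, GC content.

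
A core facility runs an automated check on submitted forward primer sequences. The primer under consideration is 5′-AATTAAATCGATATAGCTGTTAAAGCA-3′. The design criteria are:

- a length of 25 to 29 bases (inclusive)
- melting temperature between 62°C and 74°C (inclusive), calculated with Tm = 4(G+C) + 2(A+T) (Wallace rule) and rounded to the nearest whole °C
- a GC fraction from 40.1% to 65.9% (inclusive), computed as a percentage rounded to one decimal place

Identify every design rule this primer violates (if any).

Base counts: A=12, T=8, G=4, C=3 (length 27).
length: length 27 ✓
Tm: Tm = 2·20 + 4·7 = 68°C ✓
GC content: GC 7/27 = 25.9%, outside 40.1–65.9% ✗

Fails: GC content.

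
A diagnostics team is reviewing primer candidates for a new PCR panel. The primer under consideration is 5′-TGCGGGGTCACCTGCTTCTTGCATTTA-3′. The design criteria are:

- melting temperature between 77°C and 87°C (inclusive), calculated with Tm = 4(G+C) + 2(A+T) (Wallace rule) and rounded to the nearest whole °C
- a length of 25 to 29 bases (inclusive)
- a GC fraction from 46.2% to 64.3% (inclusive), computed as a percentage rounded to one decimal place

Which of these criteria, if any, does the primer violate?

Base counts: A=3, T=10, G=7, C=7 (length 27).
Tm: Tm = 2·13 + 4·14 = 82°C ✓
length: length 27 ✓
GC content: GC 14/27 = 51.9% ✓

Meets all criteria.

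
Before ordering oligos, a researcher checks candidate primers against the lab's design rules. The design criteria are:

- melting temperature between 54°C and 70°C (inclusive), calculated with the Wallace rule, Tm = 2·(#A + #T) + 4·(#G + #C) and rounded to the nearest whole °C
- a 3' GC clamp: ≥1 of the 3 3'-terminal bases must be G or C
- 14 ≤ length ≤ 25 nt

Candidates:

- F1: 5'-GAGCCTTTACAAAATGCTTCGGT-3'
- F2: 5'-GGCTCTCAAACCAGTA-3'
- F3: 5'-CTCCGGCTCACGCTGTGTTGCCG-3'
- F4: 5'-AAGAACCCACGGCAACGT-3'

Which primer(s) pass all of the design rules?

F1 and F4.

F1 (23 nt, A=6 T=7 G=5 C=5): Tm = 2·13 + 4·10 = 66°C ✓; 3' end GGT has 2 G/C ✓; length 23 ✓ — passes.
F2 (16 nt, A=5 T=3 G=3 C=5): Tm = 2·8 + 4·8 = 48°C, outside 54–70°C ✗; 3' end GTA has 1 G/C ✓; length 16 ✓ — fails.
F3 (23 nt, A=1 T=6 G=7 C=9): Tm = 2·7 + 4·16 = 78°C, outside 54–70°C ✗; 3' end CCG has 3 G/C ✓; length 23 ✓ — fails.
F4 (18 nt, A=7 T=1 G=4 C=6): Tm = 2·8 + 4·10 = 56°C ✓; 3' end CGT has 2 G/C ✓; length 18 ✓ — passes.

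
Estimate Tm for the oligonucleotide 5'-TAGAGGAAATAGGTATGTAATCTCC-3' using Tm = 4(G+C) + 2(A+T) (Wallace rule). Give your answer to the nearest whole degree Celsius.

68°C

Base counts: A=9, T=7, G=6, C=3 (length 25).
Tm = 2·(9+7) + 4·(6+3) = 2·16 + 4·9 = 32 + 36 = 68°C.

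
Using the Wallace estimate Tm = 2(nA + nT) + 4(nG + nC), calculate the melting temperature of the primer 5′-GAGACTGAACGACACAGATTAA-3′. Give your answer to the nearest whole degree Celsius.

62°C

Base counts: A=10, T=3, G=5, C=4 (length 22).
Tm = 2·(10+3) + 4·(5+4) = 2·13 + 4·9 = 26 + 36 = 62°C.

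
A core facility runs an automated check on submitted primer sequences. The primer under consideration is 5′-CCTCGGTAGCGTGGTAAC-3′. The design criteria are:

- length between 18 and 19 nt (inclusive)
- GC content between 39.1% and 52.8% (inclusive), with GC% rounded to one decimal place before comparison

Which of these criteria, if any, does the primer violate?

Base counts: A=3, T=4, G=6, C=5 (length 18).
length: length 18 ✓
GC content: GC 11/18 = 61.1%, outside 39.1–52.8% ✗

Fails: GC content.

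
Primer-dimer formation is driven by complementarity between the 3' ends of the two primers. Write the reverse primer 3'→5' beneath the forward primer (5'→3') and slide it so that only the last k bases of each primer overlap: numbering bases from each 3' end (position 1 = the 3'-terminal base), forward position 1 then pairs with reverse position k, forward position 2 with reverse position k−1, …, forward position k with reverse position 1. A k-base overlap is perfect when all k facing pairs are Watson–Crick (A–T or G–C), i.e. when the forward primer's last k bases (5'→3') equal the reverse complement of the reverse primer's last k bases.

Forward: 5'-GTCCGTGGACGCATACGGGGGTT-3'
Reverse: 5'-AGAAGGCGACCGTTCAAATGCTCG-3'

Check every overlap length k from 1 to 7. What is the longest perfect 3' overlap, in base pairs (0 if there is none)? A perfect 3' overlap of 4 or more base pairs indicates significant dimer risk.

Longest perfect overlap: 0 complementary base pairs; below the dimer-risk threshold (threshold 4).

Last 7 bases (5'→3') — forward …GGGGGTT, reverse …ATGCTCG.
Reverse complement of the reverse primer's last 7 bases: CGAGCAT; its first k bases are the reverse complement of the reverse primer's last k bases, so a perfect k-base overlap needs the forward primer's last k bases to equal them.
Comparing (forward last k vs required): k=1: T vs C ✗; k=2: TT vs CG ✗; k=3: GTT vs CGA ✗; k=4: GGTT vs CGAG ✗; k=5: GGGTT vs CGAGC ✗; k=6: GGGGTT vs CGAGCA ✗; k=7: GGGGGTT vs CGAGCAT ✗.
No overlap length from 1 to 7 is perfect, so the longest perfect 3' overlap is 0.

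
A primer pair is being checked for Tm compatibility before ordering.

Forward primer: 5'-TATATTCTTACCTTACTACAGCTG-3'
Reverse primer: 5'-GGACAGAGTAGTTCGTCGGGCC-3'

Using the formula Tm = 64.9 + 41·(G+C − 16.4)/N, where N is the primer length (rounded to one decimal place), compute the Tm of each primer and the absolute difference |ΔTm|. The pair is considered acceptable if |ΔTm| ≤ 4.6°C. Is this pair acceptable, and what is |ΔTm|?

Forward: G+C = 8, N = 24 → Tm = 64.9 + 41·(8 − 16.4)/24 = 50.6°C.
Reverse: G+C = 14, N = 22 → Tm = 64.9 + 41·(14 − 16.4)/22 = 60.4°C.
|ΔTm| = |50.6 − 60.4| = 9.8°C, > 4.6°C.

|ΔTm| = 9.8°C; the pair is not acceptable.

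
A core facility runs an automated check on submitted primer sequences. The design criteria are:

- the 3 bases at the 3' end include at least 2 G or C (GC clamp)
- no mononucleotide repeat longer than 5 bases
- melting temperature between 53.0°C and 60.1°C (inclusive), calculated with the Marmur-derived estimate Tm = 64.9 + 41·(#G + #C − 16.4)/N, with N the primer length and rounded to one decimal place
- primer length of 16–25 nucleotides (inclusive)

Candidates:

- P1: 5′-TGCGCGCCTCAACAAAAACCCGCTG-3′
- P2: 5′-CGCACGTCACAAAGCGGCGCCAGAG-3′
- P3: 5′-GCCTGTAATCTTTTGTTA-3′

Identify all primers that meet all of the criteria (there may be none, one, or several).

None of the candidates satisfy all criteria.

P1 (25 nt, A=7 T=3 G=5 C=10): 3' end CTG has 2 G/C ✓; longest run = 5 ✓; Tm = 64.9 + 41·(15 − 16.4)/25 = 62.6°C, outside 53.0–60.1°C ✗; length 25 ✓ — fails.
P2 (25 nt, A=7 T=1 G=8 C=9): 3' end GAG has 2 G/C ✓; longest run = 3 ✓; Tm = 64.9 + 41·(17 − 16.4)/25 = 65.9°C, outside 53.0–60.1°C ✗; length 25 ✓ — fails.
P3 (18 nt, A=3 T=9 G=3 C=3): 3' end TTA has 0 G/C, need ≥2 ✗; longest run = 4 ✓; Tm = 64.9 + 41·(6 − 16.4)/18 = 41.2°C, outside 53.0–60.1°C ✗; length 18 ✓ — fails.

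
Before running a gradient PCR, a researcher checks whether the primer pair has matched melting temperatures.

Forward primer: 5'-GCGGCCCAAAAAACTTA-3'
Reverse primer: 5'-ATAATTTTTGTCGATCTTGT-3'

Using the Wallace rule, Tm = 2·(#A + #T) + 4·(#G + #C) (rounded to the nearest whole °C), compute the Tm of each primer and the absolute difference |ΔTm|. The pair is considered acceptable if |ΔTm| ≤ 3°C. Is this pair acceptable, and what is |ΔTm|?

|ΔTm| = 0°C; the pair is acceptable.

Forward: A=7 T=2 G=3 C=5 → Tm = 2·9 + 4·8 = 50°C.
Reverse: A=4 T=11 G=3 C=2 → Tm = 2·15 + 4·5 = 50°C.
|ΔTm| = |50 − 50| = 0°C, ≤ 3°C.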